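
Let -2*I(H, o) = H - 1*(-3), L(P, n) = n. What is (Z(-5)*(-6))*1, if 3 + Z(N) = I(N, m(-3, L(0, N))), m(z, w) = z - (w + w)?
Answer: 12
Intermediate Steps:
m(z, w) = z - 2*w
I(H, o) = -3/2 - H/2 (I(H, o) = -(H - 1*(-3))/2 = -(H + 3)/2 = -(3 + H)/2 = -3/2 - H/2)
Z(N) = -9/2 - N/2 (Z(N) = -3 + (-3/2 - N/2) = -9/2 - N/2)
(Z(-5)*(-6))*1 = ((-9/2 - ½*(-5))*(-6))*1 = ((-9/2 + 5/2)*(-6))*1 = -2*(-6)*1 = 12*1 = 12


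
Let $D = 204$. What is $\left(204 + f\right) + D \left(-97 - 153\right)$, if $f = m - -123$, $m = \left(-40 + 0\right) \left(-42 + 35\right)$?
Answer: $-50393$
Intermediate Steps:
$m = 280$ ($m = \left(-40\right) \left(-7\right) = 280$)
$f = 403$ ($f = 280 - -123 = 280 + 123 = 403$)
$\left(204 + f\right) + D \left(-97 - 153\right) = \left(204 + 403\right) + 204 \left(-97 - 153\right) = 607 + 204 \left(-97 - 153\right) = 607 + 204 \left(-250\right) = 607 - 51000 = -50393$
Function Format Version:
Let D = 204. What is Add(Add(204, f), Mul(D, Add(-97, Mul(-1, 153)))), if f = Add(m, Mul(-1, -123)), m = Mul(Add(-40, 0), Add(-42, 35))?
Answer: -50393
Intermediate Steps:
m = 280 (m = Mul(-40, -7) = 280)
f = 403 (f = Add(280, Mul(-1, -123)) = Add(280, 123) = 403)
Add(Add(204, f), Mul(D, Add(-97, Mul(-1, 153)))) = Add(Add(204, 403), Mul(204, Add(-97, Mul(-1, 153)))) = Add(607, Mul(204, Add(-97, -153))) = Add(607, Mul(204, -250)) = Add(607, -51000) = -50393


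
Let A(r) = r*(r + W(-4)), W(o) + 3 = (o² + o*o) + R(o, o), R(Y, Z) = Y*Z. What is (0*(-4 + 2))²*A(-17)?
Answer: 0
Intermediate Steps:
W(o) = -3 + 3*o² (W(o) = -3 + ((o² + o*o) + o*o) = -3 + ((o² + o²) + o²) = -3 + (2*o² + o²) = -3 + 3*o²)
A(r) = r*(45 + r) (A(r) = r*(r + (-3 + 3*(-4)²)) = r*(r + (-3 + 3*16)) = r*(r + (-3 + 48)) = r*(r + 45) = r*(45 + r))
(0*(-4 + 2))²*A(-17) = (0*(-4 + 2))²*(-17*(45 - 17)) = (0*(-2))²*(-17*28) = 0²*(-476) = 0*(-476) = 0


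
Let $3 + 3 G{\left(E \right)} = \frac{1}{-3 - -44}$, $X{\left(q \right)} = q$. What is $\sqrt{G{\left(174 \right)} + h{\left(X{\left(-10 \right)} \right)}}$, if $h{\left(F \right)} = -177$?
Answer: $\frac{i \sqrt{2692839}}{123} \approx 13.341 i$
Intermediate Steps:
$G{\left(E \right)} = - \frac{122}{123}$ ($G{\left(E \right)} = -1 + \frac{1}{3 \left(-3 - -44\right)} = -1 + \frac{1}{3 \left(-3 + 44\right)} = -1 + \frac{1}{3 \cdot 41} = -1 + \frac{1}{3} \cdot \frac{1}{41} = -1 + \frac{1}{123} = - \frac{122}{123}$)
$\sqrt{G{\left(174 \right)} + h{\left(X{\left(-10 \right)} \right)}} = \sqrt{- \frac{122}{123} - 177} = \sqrt{- \frac{21893}{123}} = \frac{i \sqrt{2692839}}{123}$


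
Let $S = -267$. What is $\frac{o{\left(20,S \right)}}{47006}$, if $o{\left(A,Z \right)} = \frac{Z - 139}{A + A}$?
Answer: $- \frac{203}{940120} \approx -0.00021593$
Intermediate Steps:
$o{\left(A,Z \right)} = \frac{-139 + Z}{2 A}$
$\frac{o{\left(20,S \right)}}{47006} = \frac{\frac{1}{2} \cdot \frac{1}{20} \left(-139 - 267\right)}{47006} = \frac{1}{2} \cdot \frac{1}{20} \left(-406\right) \frac{1}{47006} = \left(- \frac{203}{20}\right) \frac{1}{47006} = - \frac{203}{940120}$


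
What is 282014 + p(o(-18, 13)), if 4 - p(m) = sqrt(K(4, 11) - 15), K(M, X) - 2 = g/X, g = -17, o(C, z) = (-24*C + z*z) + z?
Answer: 282018 - 4*I*sqrt(110)/11 ≈ 2.8202e+5 - 3.8139*I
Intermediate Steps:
o(C, z) = z + z**2 - 24*C (o(C, z) = (-24*C + z**2) + z = (z**2 - 24*C) + z = z + z**2 - 24*C)
K(M, X) = 2 - 17/X
p(m) = 4 - 4*I*sqrt(110)/11 (p(m) = 4 - sqrt((2 - 17/11) - 15) = 4 - sqrt(5/11 - 15) = 4 - sqrt(-160/11) = 4 - 4*I*sqrt(110)/11)
282014 + p(o(-18, 13)) = 282014 + (4 - 4*I*sqrt(110)/11) = 282018 - 4*I*sqrt(110)/11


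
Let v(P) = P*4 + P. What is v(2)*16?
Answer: 160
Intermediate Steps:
v(P) = 5*P (v(P) = 4*P + P = 5*P)
v(2)*16 = (5*2)*16 = 10*16 = 160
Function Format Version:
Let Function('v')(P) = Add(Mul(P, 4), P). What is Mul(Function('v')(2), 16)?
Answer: 160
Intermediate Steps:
Function('v')(P) = Mul(5, P) (Function('v')(P) = Add(Mul(4, P), P) = Mul(5, P))
Mul(Function('v')(2), 16) = Mul(Mul(5, 2), 16) = Mul(10, 16) = 160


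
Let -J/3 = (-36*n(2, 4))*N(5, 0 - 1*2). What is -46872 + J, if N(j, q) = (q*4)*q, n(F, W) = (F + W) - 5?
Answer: -45144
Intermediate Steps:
n(F, W) = -5 + F + W
N(j, q) = 4*q² (N(j, q) = (4*q)*q = 4*q²)
J = 1728 (J = -3*(-36*(-5 + 2 + 4))*4*(0 - 1*2)² = -3*(-36*1)*4*(0 - 2)² = -(-108)*4*(-2)² = -(-108)*4*4 = -(-108)*16 = -3*(-576) = 1728)
-46872 + J = -46872 + 1728 = -45144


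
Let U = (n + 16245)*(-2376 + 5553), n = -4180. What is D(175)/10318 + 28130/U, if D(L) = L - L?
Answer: 5626/7666101 ≈ 0.00073388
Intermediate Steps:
D(L) = 0
U = 38330505 (U = (-4180 + 16245)*(-2376 + 5553) = 12065*3177 = 38330505)
D(175)/10318 + 28130/U = 0/10318 + 28130/38330505 = 0*(1/10318) + 28130*(1/38330505) = 0 + 5626/7666101 = 5626/7666101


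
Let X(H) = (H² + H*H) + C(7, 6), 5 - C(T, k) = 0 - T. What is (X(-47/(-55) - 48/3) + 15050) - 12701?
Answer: 8529803/3025 ≈ 2819.8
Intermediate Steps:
C(T, k) = 5 + T (C(T, k) = 5 - (0 - T) = 5 - (-1)*T = 5 + T)
X(H) = 12 + 2*H² (X(H) = (H² + H*H) + (5 + 7) = (H² + H²) + 12 = 2*H² + 12 = 12 + 2*H²)
(X(-47/(-55) - 48/3) + 15050) - 12701 = ((12 + 2*(-47/(-55) - 48/3)²) + 15050) - 12701 = ((12 + 2*(-47*(-1/55) - 48*⅓)²) + 15050) - 12701 = ((12 + 2*(47/55 - 16)²) + 15050) - 12701 = ((12 + 2*(-833/55)²) + 15050) - 12701 = ((12 + 2*(693889/3025)) + 15050) - 12701 = ((12 + 1387778/3025) + 15050) - 12701 = (1424078/3025 + 15050) - 12701 = 46950328/3025 - 12701 = 8529803/3025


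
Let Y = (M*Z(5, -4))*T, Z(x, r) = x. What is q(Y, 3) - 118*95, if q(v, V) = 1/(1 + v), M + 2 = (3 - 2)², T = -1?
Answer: -67259/6 ≈ -11210.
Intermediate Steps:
M = -1 (M = -2 + (3 - 2)² = -2 + 1² = -2 + 1 = -1)
Y = 5 (Y = -1*5*(-1) = -5*(-1) = 5)
q(Y, 3) - 118*95 = 1/(1 + 5) - 118*95 = 1/6 - 11210 = ⅙ - 11210 = -67259/6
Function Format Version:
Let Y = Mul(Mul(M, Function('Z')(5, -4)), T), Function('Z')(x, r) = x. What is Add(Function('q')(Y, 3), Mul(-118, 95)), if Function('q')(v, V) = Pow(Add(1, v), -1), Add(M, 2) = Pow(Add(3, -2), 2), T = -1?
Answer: Rational(-67259, 6) ≈ -11210.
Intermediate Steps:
M = -1 (M = Add(-2, Pow(Add(3, -2), 2)) = Add(-2, Pow(1, 2)) = Add(-2, 1) = -1)
Y = 5 (Y = Mul(Mul(-1, 5), -1) = Mul(-5, -1) = 5)
Add(Function('q')(Y, 3), Mul(-118, 95)) = Add(Pow(Add(1, 5), -1), Mul(-118, 95)) = Add(Pow(6, -1), -11210) = Add(Rational(1, 6), -11210) = Rational(-67259, 6)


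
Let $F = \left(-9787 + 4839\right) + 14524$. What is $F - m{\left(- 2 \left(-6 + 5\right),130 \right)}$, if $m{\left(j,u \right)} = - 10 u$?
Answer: $10876$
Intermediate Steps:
$F = 9576$ ($F = -4948 + 14524 = 9576$)
$F - m{\left(- 2 \left(-6 + 5\right),130 \right)} = 9576 - \left(-10\right) 130 = 9576 - -1300 = 9576 + 1300 = 10876$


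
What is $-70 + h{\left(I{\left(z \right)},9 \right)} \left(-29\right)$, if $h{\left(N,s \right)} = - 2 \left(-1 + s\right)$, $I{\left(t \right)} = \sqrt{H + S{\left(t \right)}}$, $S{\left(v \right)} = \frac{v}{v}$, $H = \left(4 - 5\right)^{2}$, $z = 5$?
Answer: $394$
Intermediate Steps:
$H = 1$ ($H = \left(-1\right)^{2} = 1$)
$S{\left(v \right)} = 1$
$I{\left(t \right)} = \sqrt{2}$ ($I{\left(t \right)} = \sqrt{1 + 1} = \sqrt{2}$)
$h{\left(N,s \right)} = 2 - 2 s$
$-70 + h{\left(I{\left(z \right)},9 \right)} \left(-29\right) = -70 + \left(2 - 18\right) \left(-29\right) = -70 - -464 = -70 + 464 = 394$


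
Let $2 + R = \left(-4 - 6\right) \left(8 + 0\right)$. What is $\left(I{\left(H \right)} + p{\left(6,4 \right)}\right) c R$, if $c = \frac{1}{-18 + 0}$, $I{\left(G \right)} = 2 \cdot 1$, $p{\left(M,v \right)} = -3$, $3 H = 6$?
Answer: $- \frac{41}{9} \approx -4.5556$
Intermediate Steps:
$H = 2$ ($H = \frac{1}{3} \cdot 6 = 2$)
$I{\left(G \right)} = 2$
$R = -82$ ($R = -2 + \left(-4 - 6\right) \left(8 + 0\right) = -2 - 80 = -82$)
$c = - \frac{1}{18}$ ($c = \frac{1}{-18} = - \frac{1}{18} \approx -0.055556$)
$\left(I{\left(H \right)} + p{\left(6,4 \right)}\right) c R = \left(2 - 3\right) \left(- \frac{1}{18}\right) \left(-82\right) = \left(-1\right) \left(- \frac{1}{18}\right) \left(-82\right) = \frac{1}{18} \left(-82\right) = - \frac{41}{9}$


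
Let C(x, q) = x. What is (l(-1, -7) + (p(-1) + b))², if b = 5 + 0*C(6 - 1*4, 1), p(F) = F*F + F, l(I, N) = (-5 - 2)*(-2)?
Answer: 361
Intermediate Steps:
l(I, N) = 14 (l(I, N) = -7*(-2) = 14)
p(F) = F + F² (p(F) = F² + F = F + F²)
b = 5 (b = 5 + 0*(6 - 1*4) = 5 + 0*(6 - 4) = 5 + 0*2 = 5 + 0 = 5)
(l(-1, -7) + (p(-1) + b))² = (14 + (-(1 - 1) + 5))² = (14 + (-1*0 + 5))² = (14 + (0 + 5))² = (14 + 5)² = 19² = 361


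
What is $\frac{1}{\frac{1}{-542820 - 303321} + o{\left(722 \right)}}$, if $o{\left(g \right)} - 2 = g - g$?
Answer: $\frac{846141}{1692281} \approx 0.5$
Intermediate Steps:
$o{\left(g \right)} = 2$ ($o{\left(g \right)} = 2 + \left(g - g\right) = 2 + 0 = 2$)
$\frac{1}{\frac{1}{-542820 - 303321} + o{\left(722 \right)}} = \frac{1}{\frac{1}{-542820 - 303321} + 2} = \frac{1}{\frac{1}{-846141} + 2} = \frac{1}{- \frac{1}{846141} + 2} = \frac{1}{\frac{1692281}{846141}} = \frac{846141}{1692281}$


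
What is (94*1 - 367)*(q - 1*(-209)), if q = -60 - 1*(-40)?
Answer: -51597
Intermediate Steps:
q = -20 (q = -60 + 40 = -20)
(94*1 - 367)*(q - 1*(-209)) = (94*1 - 367)*(-20 - 1*(-209)) = (94 - 367)*(-20 + 209) = -273*189 = -51597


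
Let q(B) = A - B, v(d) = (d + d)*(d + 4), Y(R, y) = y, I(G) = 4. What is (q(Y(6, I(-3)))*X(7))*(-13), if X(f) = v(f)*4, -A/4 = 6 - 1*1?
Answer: 192192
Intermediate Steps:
A = -20 (A = -4*(6 - 1*1) = -4*(6 - 1) = -4*5 = -20)
v(d) = 2*d*(4 + d) (v(d) = (2*d)*(4 + d) = 2*d*(4 + d))
X(f) = 8*f*(4 + f) (X(f) = (2*f*(4 + f))*4 = 8*f*(4 + f))
q(B) = -20 - B
(q(Y(6, I(-3)))*X(7))*(-13) = ((-20 - 1*4)*(8*7*(4 + 7)))*(-13) = ((-20 - 4)*(8*7*11))*(-13) = -24*616*(-13) = -14784*(-13) = 192192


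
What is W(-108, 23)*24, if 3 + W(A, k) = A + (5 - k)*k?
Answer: -12600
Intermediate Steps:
W(A, k) = -3 + A + k*(5 - k) (W(A, k) = -3 + (A + (5 - k)*k) = -3 + (A + k*(5 - k)) = -3 + A + k*(5 - k))
W(-108, 23)*24 = (-3 - 108 - 1*23² + 5*23)*24 = (-3 - 108 - 1*529 + 115)*24 = (-3 - 108 - 529 + 115)*24 = -525*24 = -12600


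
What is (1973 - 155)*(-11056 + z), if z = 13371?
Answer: 4208670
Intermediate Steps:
(1973 - 155)*(-11056 + z) = (1973 - 155)*(-11056 + 13371) = 1818*2315 = 4208670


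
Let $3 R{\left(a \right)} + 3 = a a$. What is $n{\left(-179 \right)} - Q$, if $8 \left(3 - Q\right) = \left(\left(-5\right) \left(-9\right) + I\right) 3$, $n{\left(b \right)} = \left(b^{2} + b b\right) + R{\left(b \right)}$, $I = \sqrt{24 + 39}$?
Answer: $\frac{1794605}{24} + \frac{9 \sqrt{7}}{8} \approx 74778.0$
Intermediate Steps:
$R{\left(a \right)} = -1 + \frac{a^{2}}{3}$ ($R{\left(a \right)} = -1 + \frac{a a}{3} = -1 + \frac{a^{2}}{3}$)
$I = 3 \sqrt{7}$ ($I = \sqrt{63} = 3 \sqrt{7} \approx 7.9373$)
$n{\left(b \right)} = -1 + \frac{7 b^{2}}{3}$ ($n{\left(b \right)} = \left(b^{2} + b b\right) + \left(-1 + \frac{b^{2}}{3}\right) = \left(b^{2} + b^{2}\right) + \left(-1 + \frac{b^{2}}{3}\right) = 2 b^{2} + \left(-1 + \frac{b^{2}}{3}\right) = -1 + \frac{7 b^{2}}{3}$)
$Q = - \frac{111}{8} - \frac{9 \sqrt{7}}{8}$ ($Q = 3 - \frac{\left(\left(-5\right) \left(-9\right) + 3 \sqrt{7}\right) 3}{8} = 3 - \frac{\left(45 + 3 \sqrt{7}\right) 3}{8} = 3 - \frac{135 + 9 \sqrt{7}}{8} = 3 - \left(\frac{135}{8} + \frac{9 \sqrt{7}}{8}\right) = - \frac{111}{8} - \frac{9 \sqrt{7}}{8} \approx -16.851$)
$n{\left(-179 \right)} - Q = \left(-1 + \frac{7 \left(-179\right)^{2}}{3}\right) - \left(- \frac{111}{8} - \frac{9 \sqrt{7}}{8}\right) = \left(-1 + \frac{7}{3} \cdot 32041\right) + \left(\frac{111}{8} + \frac{9 \sqrt{7}}{8}\right) = \left(-1 + \frac{224287}{3}\right) + \left(\frac{111}{8} + \frac{9 \sqrt{7}}{8}\right) = \frac{224284}{3} + \left(\frac{111}{8} + \frac{9 \sqrt{7}}{8}\right) = \frac{1794605}{24} + \frac{9 \sqrt{7}}{8}$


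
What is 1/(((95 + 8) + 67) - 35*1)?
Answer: 1/135 ≈ 0.0074074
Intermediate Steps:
1/(((95 + 8) + 67) - 35*1) = 1/((103 + 67) - 35) = 1/(170 - 35) = 1/135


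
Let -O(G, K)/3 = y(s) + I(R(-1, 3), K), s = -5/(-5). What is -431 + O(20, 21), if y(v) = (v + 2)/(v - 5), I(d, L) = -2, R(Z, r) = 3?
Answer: -1691/4 ≈ -422.75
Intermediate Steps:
s = 1 (s = -5*(-⅕) = 1)
y(v) = (2 + v)/(-5 + v)
O(G, K) = 33/4 (O(G, K) = -3*((2 + 1)/(-5 + 1) - 2) = -3*(3/(-4) - 2) = -3*(-¼*3 - 2) = -3*(-¾ - 2) = -3*(-11/4) = 33/4)
-431 + O(20, 21) = -431 + 33/4 = -1691/4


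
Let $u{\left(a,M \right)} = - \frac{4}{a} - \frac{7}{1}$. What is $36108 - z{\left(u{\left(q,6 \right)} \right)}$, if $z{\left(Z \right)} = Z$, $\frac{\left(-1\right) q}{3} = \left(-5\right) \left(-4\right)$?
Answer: $\frac{541724}{15} \approx 36115.0$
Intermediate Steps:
$q = -60$ ($q = - 3 \left(\left(-5\right) \left(-4\right)\right) = \left(-3\right) 20 = -60$)
$u{\left(a,M \right)} = -7 - \frac{4}{a}$ ($u{\left(a,M \right)} = - \frac{4}{a} - 7 = -7 - \frac{4}{a}$)
$36108 - z{\left(u{\left(q,6 \right)} \right)} = 36108 - \left(-7 - \frac{4}{-60}\right) = 36108 - \left(-7 - - \frac{1}{15}\right) = 36108 - \left(-7 + \frac{1}{15}\right) = 36108 - - \frac{104}{15} = 36108 + \frac{104}{15} = \frac{541724}{15}$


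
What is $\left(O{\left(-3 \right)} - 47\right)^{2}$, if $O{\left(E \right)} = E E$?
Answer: $1444$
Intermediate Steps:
$O{\left(E \right)} = E^{2}$
$\left(O{\left(-3 \right)} - 47\right)^{2} = \left(\left(-3\right)^{2} - 47\right)^{2} = \left(9 - 47\right)^{2} = \left(-38\right)^{2} = 1444$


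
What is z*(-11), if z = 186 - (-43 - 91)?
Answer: -3520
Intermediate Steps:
z = 320 (z = 186 - 1*(-134) = 186 + 134 = 320)
z*(-11) = 320*(-11) = -3520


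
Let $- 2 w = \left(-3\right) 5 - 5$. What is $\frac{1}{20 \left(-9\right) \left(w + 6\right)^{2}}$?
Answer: $- \frac{1}{46080} \approx -2.1701 \cdot 10^{-5}$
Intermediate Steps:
$w = 10$ ($w = - \frac{\left(-3\right) 5 - 5}{2} = - \frac{-15 - 5}{2} = \left(- \frac{1}{2}\right) \left(-20\right) = 10$)
$\frac{1}{20 \left(-9\right) \left(w + 6\right)^{2}} = \frac{1}{20 \left(-9\right) \left(10 + 6\right)^{2}} = \frac{1}{\left(-180\right) 16^{2}} = \frac{1}{\left(-180\right) 256} = \frac{1}{-46080} = - \frac{1}{46080}$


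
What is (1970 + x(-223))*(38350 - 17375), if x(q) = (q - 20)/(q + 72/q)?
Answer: 2058951285025/49801 ≈ 4.1344e+7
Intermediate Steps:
x(q) = (-20 + q)/(q + 72/q)
(1970 + x(-223))*(38350 - 17375) = (1970 - 223*(-20 - 223)/(72 + (-223)²))*(38350 - 17375) = (1970 - 223*(-243)/(72 + 49729))*20975 = (1970 - 223*(-243)/49801)*20975 = (1970 - 223*1/49801*(-243))*20975 = (1970 + 54189/49801)*20975 = (98162159/49801)*20975 = 2058951285025/49801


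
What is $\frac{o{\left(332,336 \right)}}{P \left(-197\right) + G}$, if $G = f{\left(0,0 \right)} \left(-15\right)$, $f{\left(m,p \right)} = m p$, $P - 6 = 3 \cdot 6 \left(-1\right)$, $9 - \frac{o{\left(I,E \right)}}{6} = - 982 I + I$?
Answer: $\frac{325701}{394} \approx 826.65$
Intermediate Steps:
$o{\left(I,E \right)} = 54 + 5886 I$ ($o{\left(I,E \right)} = 54 - 6 \left(- 982 I + I\right) = 54 - 6 \left(- 981 I\right) = 54 + 5886 I$)
$P = -12$ ($P = 6 + 3 \cdot 6 \left(-1\right) = 6 + 18 \left(-1\right) = 6 - 18 = -12$)
$G = 0$ ($G = 0 \cdot 0 \left(-15\right) = 0 \left(-15\right) = 0$)
$\frac{o{\left(332,336 \right)}}{P \left(-197\right) + G} = \frac{54 + 5886 \cdot 332}{\left(-12\right) \left(-197\right) + 0} = \frac{54 + 1954152}{2364 + 0} = \frac{1954206}{2364} = 1954206 \cdot \frac{1}{2364} = \frac{325701}{394}$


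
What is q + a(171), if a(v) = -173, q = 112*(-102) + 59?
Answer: -11538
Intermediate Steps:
q = -11365 (q = -11424 + 59 = -11365)
q + a(171) = -11365 - 173 = -11538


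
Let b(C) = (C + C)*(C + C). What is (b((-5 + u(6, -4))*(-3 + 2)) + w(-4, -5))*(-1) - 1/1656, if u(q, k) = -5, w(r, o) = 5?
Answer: -670681/1656 ≈ -405.00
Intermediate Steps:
b(C) = 4*C² (b(C) = (2*C)*(2*C) = 4*C²)
(b((-5 + u(6, -4))*(-3 + 2)) + w(-4, -5))*(-1) - 1/1656 = (4*((-5 - 5)*(-3 + 2))² + 5)*(-1) - 1/1656 = (4*(-10*(-1))² + 5)*(-1) - 1*1/1656 = (4*10² + 5)*(-1) - 1/1656 = (4*100 + 5)*(-1) - 1/1656 = (400 + 5)*(-1) - 1/1656 = 405*(-1) - 1/1656 = -405 - 1/1656 = -670681/1656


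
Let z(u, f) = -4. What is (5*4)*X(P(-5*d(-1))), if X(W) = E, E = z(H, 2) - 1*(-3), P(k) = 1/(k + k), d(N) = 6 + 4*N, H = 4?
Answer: -20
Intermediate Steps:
P(k) = 1/(2*k)
E = -1 (E = -4 - 1*(-3) = -4 + 3 = -1)
X(W) = -1
(5*4)*X(P(-5*d(-1))) = (5*4)*(-1) = 20*(-1) = -20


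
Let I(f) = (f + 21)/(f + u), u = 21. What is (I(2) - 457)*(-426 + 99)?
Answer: 149112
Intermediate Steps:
I(f) = 1 (I(f) = (f + 21)/(f + 21) = (21 + f)/(21 + f) = 1)
(I(2) - 457)*(-426 + 99) = (1 - 457)*(-426 + 99) = -456*(-327) = 149112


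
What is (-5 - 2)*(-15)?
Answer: 105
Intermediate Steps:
(-5 - 2)*(-15) = -7*(-15) = 105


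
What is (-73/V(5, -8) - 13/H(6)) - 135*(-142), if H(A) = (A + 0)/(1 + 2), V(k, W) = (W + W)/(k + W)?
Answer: 306397/16 ≈ 19150.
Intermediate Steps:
V(k, W) = 2*W/(W + k) (V(k, W) = (2*W)/(W + k) = 2*W/(W + k))
H(A) = A/3
(-73/V(5, -8) - 13/H(6)) - 135*(-142) = (-73/(2*(-8)/(-8 + 5)) - 13/((⅓)*6)) - 135*(-142) = (-73/(2*(-8)/(-3)) - 13/2) + 19170 = (-73/(2*(-8)*(-⅓)) - 13*½) + 19170 = (-73/16/3 - 13/2) + 19170 = (-73*3/16 - 13/2) + 19170 = (-219/16 - 13/2) + 19170 = -323/16 + 19170 = 306397/16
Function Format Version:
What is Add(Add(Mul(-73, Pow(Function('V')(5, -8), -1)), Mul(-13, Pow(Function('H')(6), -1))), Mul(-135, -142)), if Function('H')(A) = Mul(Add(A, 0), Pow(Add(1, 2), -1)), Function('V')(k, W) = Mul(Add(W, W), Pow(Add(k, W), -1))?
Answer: Rational(306397, 16) ≈ 19150.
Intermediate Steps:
Function('V')(k, W) = Mul(2, W, Pow(Add(W, k), -1)) (Function('V')(k, W) = Mul(Mul(2, W), Pow(Add(W, k), -1)) = Mul(2, W, Pow(Add(W, k), -1)))
Function('H')(A) = Mul(Rational(1, 3), A) (Function('H')(A) = Mul(A, Pow(3, -1)) = Mul(A, Rational(1, 3)) = Mul(Rational(1, 3), A))
Add(Add(Mul(-73, Pow(Function('V')(5, -8), -1)), Mul(-13, Pow(Function('H')(6), -1))), Mul(-135, -142)) = Add(Add(Mul(-73, Pow(Mul(2, -8, Pow(Add(-8, 5), -1)), -1)), Mul(-13, Pow(Mul(Rational(1, 3), 6), -1))), Mul(-135, -142)) = Add(Add(Mul(-73, Pow(Mul(2, -8, Pow(-3, -1)), -1)), Mul(-13, Pow(2, -1))), 19170) = Add(Add(Mul(-73, Pow(Mul(2, -8, Rational(-1, 3)), -1)), Mul(-13, Rational(1, 2))), 19170) = Add(Add(Mul(-73, Pow(Rational(16, 3), -1)), Rational(-13, 2)), 19170) = Add(Add(Mul(-73, Rational(3, 16)), Rational(-13, 2)), 19170) = Add(Add(Rational(-219, 16), Rational(-13, 2)), 19170) = Add(Rational(-323, 16), 19170) = Rational(306397, 16)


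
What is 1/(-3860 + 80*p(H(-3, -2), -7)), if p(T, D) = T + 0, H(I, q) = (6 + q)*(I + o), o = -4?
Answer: -1/6100 ≈ -0.00016393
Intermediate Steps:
H(I, q) = (-4 + I)*(6 + q) (H(I, q) = (6 + q)*(I - 4) = (6 + q)*(-4 + I) = (-4 + I)*(6 + q))
p(T, D) = T
1/(-3860 + 80*p(H(-3, -2), -7)) = 1/(-3860 + 80*(-24 - 4*(-2) + 6*(-3) - 3*(-2))) = 1/(-3860 + 80*(-24 + 8 - 18 + 6)) = 1/(-3860 + 80*(-28)) = 1/(-3860 - 2240) = 1/(-6100) = -1/6100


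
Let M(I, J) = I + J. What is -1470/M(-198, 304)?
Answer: -735/53 ≈ -13.868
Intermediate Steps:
-1470/M(-198, 304) = -1470/(-198 + 304) = -1470/106 = -1470*1/106 = -735/53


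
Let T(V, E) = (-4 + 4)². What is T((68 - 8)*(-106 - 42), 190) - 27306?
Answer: -27306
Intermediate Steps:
T(V, E) = 0 (T(V, E) = 0² = 0)
T((68 - 8)*(-106 - 42), 190) - 27306 = 0 - 27306 = -27306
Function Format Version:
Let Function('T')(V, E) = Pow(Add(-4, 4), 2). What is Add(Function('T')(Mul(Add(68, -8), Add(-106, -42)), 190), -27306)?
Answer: -27306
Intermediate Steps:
Function('T')(V, E) = 0 (Function('T')(V, E) = Pow(0, 2) = 0)
Add(Function('T')(Mul(Add(68, -8), Add(-106, -42)), 190), -27306) = Add(0, -27306) = -27306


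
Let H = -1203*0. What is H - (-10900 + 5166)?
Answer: 5734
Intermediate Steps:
H = 0
H - (-10900 + 5166) = 0 - (-10900 + 5166) = 0 - 1*(-5734) = 0 + 5734 = 5734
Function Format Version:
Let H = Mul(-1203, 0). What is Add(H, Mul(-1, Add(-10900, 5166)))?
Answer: 5734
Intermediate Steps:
H = 0
Add(H, Mul(-1, Add(-10900, 5166))) = Add(0, Mul(-1, Add(-10900, 5166))) = Add(0, Mul(-1, -5734)) = Add(0, 5734) = 5734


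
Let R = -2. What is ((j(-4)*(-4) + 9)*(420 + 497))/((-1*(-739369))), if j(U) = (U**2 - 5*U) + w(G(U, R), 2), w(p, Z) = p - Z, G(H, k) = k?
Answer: -109123/739369 ≈ -0.14759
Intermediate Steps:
j(U) = -4 + U**2 - 5*U (j(U) = (U**2 - 5*U) + (-2 - 1*2) = (U**2 - 5*U) + (-2 - 2) = (U**2 - 5*U) - 4 = -4 + U**2 - 5*U)
((j(-4)*(-4) + 9)*(420 + 497))/((-1*(-739369))) = (((-4 + (-4)**2 - 5*(-4))*(-4) + 9)*(420 + 497))/((-1*(-739369))) = (((-4 + 16 + 20)*(-4) + 9)*917)/739369 = ((32*(-4) + 9)*917)*(1/739369) = ((-128 + 9)*917)*(1/739369) = -119*917*(1/739369) = -109123*1/739369 = -109123/739369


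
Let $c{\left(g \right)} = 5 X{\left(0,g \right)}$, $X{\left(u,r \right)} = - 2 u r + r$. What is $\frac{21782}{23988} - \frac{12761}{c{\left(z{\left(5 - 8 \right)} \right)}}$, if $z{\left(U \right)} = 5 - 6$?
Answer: $\frac{153109889}{59970} \approx 2553.1$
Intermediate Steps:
$X{\left(u,r \right)} = r - 2 r u$ ($X{\left(u,r \right)} = - 2 r u + r = r - 2 r u$)
$z{\left(U \right)} = -1$
$c{\left(g \right)} = 5 g$ ($c{\left(g \right)} = 5 g \left(1 - 0\right) = 5 g \left(1 + 0\right) = 5 g 1 = 5 g$)
$\frac{21782}{23988} - \frac{12761}{c{\left(z{\left(5 - 8 \right)} \right)}} = \frac{21782}{23988} - \frac{12761}{5 \left(-1\right)} = 21782 \cdot \frac{1}{23988} - \frac{12761}{-5} = \frac{10891}{11994} - - \frac{12761}{5} = \frac{10891}{11994} + \frac{12761}{5} = \frac{153109889}{59970}$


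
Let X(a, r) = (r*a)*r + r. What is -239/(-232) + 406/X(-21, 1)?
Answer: -22353/1160 ≈ -19.270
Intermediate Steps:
X(a, r) = r + a*r² (X(a, r) = (a*r)*r + r = a*r² + r = r + a*r²)
-239/(-232) + 406/X(-21, 1) = -239/(-232) + 406/((1*(1 - 21*1))) = -239*(-1/232) + 406/((1*(1 - 21))) = 239/232 + 406/((1*(-20))) = 239/232 + 406/(-20) = 239/232 + 406*(-1/20) = 239/232 - 203/10 = -22353/1160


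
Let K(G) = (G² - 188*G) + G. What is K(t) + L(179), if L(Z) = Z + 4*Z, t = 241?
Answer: 13909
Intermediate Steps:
K(G) = G² - 187*G
L(Z) = 5*Z
K(t) + L(179) = 241*(-187 + 241) + 5*179 = 241*54 + 895 = 13014 + 895 = 13909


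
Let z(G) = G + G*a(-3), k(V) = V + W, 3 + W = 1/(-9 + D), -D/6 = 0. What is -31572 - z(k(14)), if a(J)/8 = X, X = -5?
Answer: -93442/3 ≈ -31147.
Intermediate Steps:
D = 0 (D = -6*0 = 0)
a(J) = -40 (a(J) = 8*(-5) = -40)
W = -28/9 (W = -3 + 1/(-9 + 0) = -3 + 1/(-9) = -3 - ⅑ = -28/9 ≈ -3.1111)
k(V) = -28/9 + V (k(V) = V - 28/9 = -28/9 + V)
z(G) = -39*G (z(G) = G + G*(-40) = G - 40*G = -39*G)
-31572 - z(k(14)) = -31572 - (-39)*(-28/9 + 14) = -31572 - (-39)*98/9 = -31572 - 1*(-1274/3) = -31572 + 1274/3 = -93442/3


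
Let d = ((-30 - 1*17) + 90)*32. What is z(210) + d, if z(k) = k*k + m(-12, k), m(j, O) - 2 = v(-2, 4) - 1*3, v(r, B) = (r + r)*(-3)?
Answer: 45487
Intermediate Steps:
v(r, B) = -6*r (v(r, B) = (2*r)*(-3) = -6*r)
m(j, O) = 11 (m(j, O) = 2 + (-6*(-2) - 1*3) = 2 + (12 - 3) = 2 + 9 = 11)
z(k) = 11 + k**2 (z(k) = k*k + 11 = k**2 + 11 = 11 + k**2)
d = 1376 (d = ((-30 - 17) + 90)*32 = (-47 + 90)*32 = 43*32 = 1376)
z(210) + d = (11 + 210**2) + 1376 = (11 + 44100) + 1376 = 44111 + 1376 = 45487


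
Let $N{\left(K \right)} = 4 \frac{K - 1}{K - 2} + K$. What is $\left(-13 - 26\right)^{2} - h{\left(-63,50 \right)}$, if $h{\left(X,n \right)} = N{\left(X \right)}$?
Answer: $\frac{102704}{65} \approx 1580.1$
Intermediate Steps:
$N{\left(K \right)} = K + \frac{4 \left(-1 + K\right)}{-2 + K}$ ($N{\left(K \right)} = 4 \frac{-1 + K}{-2 + K} + K = \frac{4 \left(-1 + K\right)}{-2 + K} + K = K + \frac{4 \left(-1 + K\right)}{-2 + K}$)
$h{\left(X,n \right)} = \frac{-4 + X^{2} + 2 X}{-2 + X}$
$\left(-13 - 26\right)^{2} - h{\left(-63,50 \right)} = \left(-13 - 26\right)^{2} - \frac{-4 + \left(-63\right)^{2} + 2 \left(-63\right)}{-2 - 63} = \left(-39\right)^{2} - \frac{-4 + 3969 - 126}{-65} = 1521 - \left(- \frac{1}{65}\right) 3839 = 1521 - - \frac{3839}{65} = 1521 + \frac{3839}{65} = \frac{102704}{65}$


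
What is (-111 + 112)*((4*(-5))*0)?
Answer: 0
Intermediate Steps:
(-111 + 112)*((4*(-5))*0) = 1*(-20*0) = 1*0 = 0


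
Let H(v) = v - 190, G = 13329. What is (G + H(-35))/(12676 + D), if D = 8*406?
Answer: 1092/1327 ≈ 0.82291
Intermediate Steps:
H(v) = -190 + v
D = 3248
(G + H(-35))/(12676 + D) = (13329 + (-190 - 35))/(12676 + 3248) = (13329 - 225)/15924 = 13104*(1/15924) = 1092/1327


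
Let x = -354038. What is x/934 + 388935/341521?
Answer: -60274073254/159490307 ≈ -377.92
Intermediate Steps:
x/934 + 388935/341521 = -354038/934 + 388935/341521 = -354038*1/934 + 388935*(1/341521) = -177019/467 + 388935/341521 = -60274073254/159490307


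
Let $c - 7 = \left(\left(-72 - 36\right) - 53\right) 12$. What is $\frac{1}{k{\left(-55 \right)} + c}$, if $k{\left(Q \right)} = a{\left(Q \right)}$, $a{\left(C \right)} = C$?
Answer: $- \frac{1}{1980} \approx -0.00050505$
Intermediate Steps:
$k{\left(Q \right)} = Q$
$c = -1925$ ($c = 7 + \left(\left(-72 - 36\right) - 53\right) 12 = 7 + \left(-108 - 53\right) 12 = 7 - 1932 = -1925$)
$\frac{1}{k{\left(-55 \right)} + c} = \frac{1}{-55 - 1925} = \frac{1}{-1980} = - \frac{1}{1980}$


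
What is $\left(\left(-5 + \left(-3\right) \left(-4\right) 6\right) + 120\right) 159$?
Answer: $29733$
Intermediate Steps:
$\left(\left(-5 + \left(-3\right) \left(-4\right) 6\right) + 120\right) 159 = \left(\left(-5 + 12 \cdot 6\right) + 120\right) 159 = \left(\left(-5 + 72\right) + 120\right) 159 = \left(67 + 120\right) 159 = 187 \cdot 159 = 29733$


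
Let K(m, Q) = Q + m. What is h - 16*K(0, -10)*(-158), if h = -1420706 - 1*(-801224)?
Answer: -644762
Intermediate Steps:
h = -619482 (h = -1420706 + 801224 = -619482)
h - 16*K(0, -10)*(-158) = -619482 - 16*(-10 + 0)*(-158) = -619482 - 16*(-10)*(-158) = -619482 - (-160)*(-158) = -619482 - 1*25280 = -619482 - 25280 = -644762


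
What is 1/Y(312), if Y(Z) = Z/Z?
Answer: 1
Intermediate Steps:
Y(Z) = 1
1/Y(312) = 1/1 = 1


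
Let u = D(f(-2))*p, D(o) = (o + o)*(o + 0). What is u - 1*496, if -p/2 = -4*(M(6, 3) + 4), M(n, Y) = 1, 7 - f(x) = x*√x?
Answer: 2784 + 2240*I*√2 ≈ 2784.0 + 3167.8*I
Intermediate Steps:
f(x) = 7 - x^(3/2) (f(x) = 7 - x*√x = 7 - x^(3/2))
p = 40 (p = -(-8)*(1 + 4) = -(-8)*5 = -2*(-20) = 40)
D(o) = 2*o² (D(o) = (2*o)*o = 2*o²)
u = 80*(7 + 2*I*√2)² (u = (2*(7 - (-2)^(3/2))²)*40 = (2*(7 - (-2)*I*√2)²)*40 = (2*(7 + 2*I*√2)²)*40 = 80*(7 + 2*I*√2)² ≈ 3280.0 + 3167.8*I)
u - 1*496 = (3280 + 2240*I*√2) - 1*496 = (3280 + 2240*I*√2) - 496 = 2784 + 2240*I*√2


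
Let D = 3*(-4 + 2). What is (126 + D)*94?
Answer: 11280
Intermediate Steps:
D = -6 (D = 3*(-2) = -6)
(126 + D)*94 = (126 - 6)*94 = 120*94 = 11280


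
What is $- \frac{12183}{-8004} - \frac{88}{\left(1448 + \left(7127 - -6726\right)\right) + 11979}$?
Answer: $\frac{628121}{413540} \approx 1.5189$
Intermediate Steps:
$- \frac{12183}{-8004} - \frac{88}{\left(1448 + \left(7127 - -6726\right)\right) + 11979} = \left(-12183\right) \left(- \frac{1}{8004}\right) - \frac{88}{\left(1448 + \left(7127 + 6726\right)\right) + 11979} = \frac{4061}{2668} - \frac{88}{\left(1448 + 13853\right) + 11979} = \frac{4061}{2668} - \frac{88}{15301 + 11979} = \frac{4061}{2668} - \frac{88}{27280} = \frac{4061}{2668} - \frac{1}{310} = \frac{628121}{413540}$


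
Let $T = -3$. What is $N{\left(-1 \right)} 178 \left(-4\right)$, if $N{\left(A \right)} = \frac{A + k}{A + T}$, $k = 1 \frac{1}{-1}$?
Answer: $-356$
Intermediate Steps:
$k = -1$ ($k = 1 \left(-1\right) = -1$)
$N{\left(A \right)} = \frac{-1 + A}{-3 + A}$ ($N{\left(A \right)} = \frac{A - 1}{A - 3} = \frac{-1 + A}{-3 + A}$)
$N{\left(-1 \right)} 178 \left(-4\right) = \frac{-1 - 1}{-3 - 1} \cdot 178 \left(-4\right) = \frac{1}{-4} \left(-2\right) \left(-712\right) = \left(- \frac{1}{4}\right) \left(-2\right) \left(-712\right) = \frac{1}{2} \left(-712\right) = -356$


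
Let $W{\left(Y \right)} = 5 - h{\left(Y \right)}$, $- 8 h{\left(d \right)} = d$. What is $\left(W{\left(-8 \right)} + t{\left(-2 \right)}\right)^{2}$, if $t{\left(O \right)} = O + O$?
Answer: $0$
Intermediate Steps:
$h{\left(d \right)} = - \frac{d}{8}$
$t{\left(O \right)} = 2 O$
$W{\left(Y \right)} = 5 + \frac{Y}{8}$ ($W{\left(Y \right)} = 5 - - \frac{Y}{8} = 5 + \frac{Y}{8}$)
$\left(W{\left(-8 \right)} + t{\left(-2 \right)}\right)^{2} = \left(\left(5 + \frac{1}{8} \left(-8\right)\right) + 2 \left(-2\right)\right)^{2} = \left(\left(5 - 1\right) - 4\right)^{2} = \left(4 - 4\right)^{2} = 0^{2} = 0$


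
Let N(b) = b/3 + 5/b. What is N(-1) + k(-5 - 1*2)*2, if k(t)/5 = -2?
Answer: -76/3 ≈ -25.333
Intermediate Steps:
k(t) = -10 (k(t) = 5*(-2) = -10)
N(b) = 5/b + b/3 (N(b) = b*(1/3) + 5/b = b/3 + 5/b = 5/b + b/3)
N(-1) + k(-5 - 1*2)*2 = (5/(-1) + (1/3)*(-1)) - 10*2 = (5*(-1) - 1/3) - 20 = (-5 - 1/3) - 20 = -16/3 - 20 = -76/3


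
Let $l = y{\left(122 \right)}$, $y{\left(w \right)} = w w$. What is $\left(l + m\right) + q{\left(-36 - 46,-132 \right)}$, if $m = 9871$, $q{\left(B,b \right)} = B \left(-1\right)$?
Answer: $24837$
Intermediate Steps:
$q{\left(B,b \right)} = - B$
$y{\left(w \right)} = w^{2}$
$l = 14884$ ($l = 122^{2} = 14884$)
$\left(l + m\right) + q{\left(-36 - 46,-132 \right)} = \left(14884 + 9871\right) - \left(-36 - 46\right) = 24755 - -82 = 24755 + 82 = 24837$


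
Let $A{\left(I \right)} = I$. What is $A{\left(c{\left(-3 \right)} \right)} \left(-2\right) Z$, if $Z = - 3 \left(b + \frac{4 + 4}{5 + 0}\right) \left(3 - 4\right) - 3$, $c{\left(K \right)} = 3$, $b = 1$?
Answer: $- \frac{144}{5} \approx -28.8$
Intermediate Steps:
$Z = \frac{24}{5}$ ($Z = - 3 \left(1 + \frac{4 + 4}{5 + 0}\right) \left(3 - 4\right) - 3 = - 3 \left(1 + \frac{8}{5}\right) \left(-1\right) - 3 = - 3 \cdot \frac{13}{5} \left(-1\right) - 3 = \left(-3\right) \left(- \frac{13}{5}\right) - 3 = \frac{39}{5} - 3 = \frac{24}{5} \approx 4.8$)
$A{\left(c{\left(-3 \right)} \right)} \left(-2\right) Z = 3 \left(-2\right) \frac{24}{5} = \left(-6\right) \frac{24}{5} = - \frac{144}{5}$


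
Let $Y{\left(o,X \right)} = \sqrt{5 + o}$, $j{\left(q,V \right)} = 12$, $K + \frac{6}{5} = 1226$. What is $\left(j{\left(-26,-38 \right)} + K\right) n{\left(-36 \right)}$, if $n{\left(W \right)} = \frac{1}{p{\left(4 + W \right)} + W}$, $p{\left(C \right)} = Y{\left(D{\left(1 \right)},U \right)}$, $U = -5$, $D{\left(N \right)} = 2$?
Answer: $- \frac{222624}{6445} - \frac{6184 \sqrt{7}}{6445} \approx -37.081$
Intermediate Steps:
$K = \frac{6124}{5}$ ($K = - \frac{6}{5} + 1226 = \frac{6124}{5} \approx 1224.8$)
$p{\left(C \right)} = \sqrt{7}$ ($p{\left(C \right)} = \sqrt{5 + 2} = \sqrt{7}$)
$n{\left(W \right)} = \frac{1}{W + \sqrt{7}}$ ($n{\left(W \right)} = \frac{1}{\sqrt{7} + W} = \frac{1}{W + \sqrt{7}}$)
$\left(j{\left(-26,-38 \right)} + K\right) n{\left(-36 \right)} = \frac{12 + \frac{6124}{5}}{-36 + \sqrt{7}} = \frac{6184}{5 \left(-36 + \sqrt{7}\right)}$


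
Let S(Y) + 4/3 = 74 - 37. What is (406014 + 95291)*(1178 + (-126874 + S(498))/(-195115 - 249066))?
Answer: 787107086100545/1332543 ≈ 5.9068e+8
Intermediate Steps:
S(Y) = 107/3 (S(Y) = -4/3 + (74 - 37) = -4/3 + 37 = 107/3)
(406014 + 95291)*(1178 + (-126874 + S(498))/(-195115 - 249066)) = (406014 + 95291)*(1178 + (-126874 + 107/3)/(-195115 - 249066)) = 501305*(1178 - 380515/3/(-444181)) = 501305*(1178 - 380515/3*(-1/444181)) = 501305*(1178 + 380515/1332543) = 501305*(1570116169/1332543) = 787107086100545/1332543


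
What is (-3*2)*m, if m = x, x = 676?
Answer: -4056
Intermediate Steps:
m = 676
(-3*2)*m = -3*2*676 = -6*676 = -4056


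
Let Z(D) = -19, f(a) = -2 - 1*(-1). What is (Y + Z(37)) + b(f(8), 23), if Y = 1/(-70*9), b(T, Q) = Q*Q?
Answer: 321299/630 ≈ 510.00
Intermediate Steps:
f(a) = -1 (f(a) = -2 + 1 = -1)
b(T, Q) = Q²
Y = -1/630 (Y = 1/(-630) = -1/630 ≈ -0.0015873)
(Y + Z(37)) + b(f(8), 23) = (-1/630 - 19) + 23² = -11971/630 + 529 = 321299/630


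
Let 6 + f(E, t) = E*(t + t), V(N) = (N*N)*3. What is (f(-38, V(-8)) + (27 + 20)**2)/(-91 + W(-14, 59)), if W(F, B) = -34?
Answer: 12389/125 ≈ 99.112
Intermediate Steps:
V(N) = 3*N**2 (V(N) = N**2*3 = 3*N**2)
f(E, t) = -6 + 2*E*t (f(E, t) = -6 + E*(t + t) = -6 + E*(2*t) = -6 + 2*E*t)
(f(-38, V(-8)) + (27 + 20)**2)/(-91 + W(-14, 59)) = ((-6 + 2*(-38)*(3*(-8)**2)) + (27 + 20)**2)/(-91 - 34) = ((-6 + 2*(-38)*(3*64)) + 47**2)/(-125) = ((-6 + 2*(-38)*192) + 2209)*(-1/125) = ((-6 - 14592) + 2209)*(-1/125) = (-14598 + 2209)*(-1/125) = -12389*(-1/125) = 12389/125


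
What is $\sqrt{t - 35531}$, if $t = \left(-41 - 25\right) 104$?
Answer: $i \sqrt{42395} \approx 205.9 i$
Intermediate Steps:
$t = -6864$ ($t = \left(-66\right) 104 = -6864$)
$\sqrt{t - 35531} = \sqrt{-6864 - 35531} = \sqrt{-42395} = i \sqrt{42395}$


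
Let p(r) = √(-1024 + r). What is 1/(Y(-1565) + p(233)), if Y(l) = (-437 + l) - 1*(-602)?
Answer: -200/280113 - I*√791/1960791 ≈ -0.000714 - 1.4344e-5*I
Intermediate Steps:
Y(l) = 165 + l (Y(l) = (-437 + l) + 602 = 165 + l)
1/(Y(-1565) + p(233)) = 1/((165 - 1565) + √(-1024 + 233)) = 1/(-1400 + √(-791)) = 1/(-1400 + I*√791)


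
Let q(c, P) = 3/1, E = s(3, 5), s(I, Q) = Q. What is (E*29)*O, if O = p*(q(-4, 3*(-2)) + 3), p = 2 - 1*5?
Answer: -2610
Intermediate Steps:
E = 5
q(c, P) = 3 (q(c, P) = 3*1 = 3)
p = -3 (p = 2 - 5 = -3)
O = -18 (O = -3*(3 + 3) = -3*6 = -18)
(E*29)*O = (5*29)*(-18) = 145*(-18) = -2610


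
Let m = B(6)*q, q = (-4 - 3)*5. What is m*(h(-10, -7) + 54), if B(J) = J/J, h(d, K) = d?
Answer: -1540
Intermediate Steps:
q = -35 (q = -7*5 = -35)
B(J) = 1
m = -35 (m = 1*(-35) = -35)
m*(h(-10, -7) + 54) = -35*(-10 + 54) = -35*44 = -1540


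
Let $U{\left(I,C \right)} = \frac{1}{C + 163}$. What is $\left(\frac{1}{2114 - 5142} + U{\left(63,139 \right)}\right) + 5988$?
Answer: $\frac{2737882627}{457228} \approx 5988.0$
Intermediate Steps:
$U{\left(I,C \right)} = \frac{1}{163 + C}$
$\left(\frac{1}{2114 - 5142} + U{\left(63,139 \right)}\right) + 5988 = \left(\frac{1}{2114 - 5142} + \frac{1}{163 + 139}\right) + 5988 = \left(\frac{1}{-3028} + \frac{1}{302}\right) + 5988 = \left(- \frac{1}{3028} + \frac{1}{302}\right) + 5988 = \frac{1363}{457228} + 5988 = \frac{2737882627}{457228}$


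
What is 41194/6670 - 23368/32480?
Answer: 509533/93380 ≈ 5.4566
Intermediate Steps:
41194/6670 - 23368/32480 = 41194*(1/6670) - 23368*1/32480 = 20597/3335 - 2921/4060 = 509533/93380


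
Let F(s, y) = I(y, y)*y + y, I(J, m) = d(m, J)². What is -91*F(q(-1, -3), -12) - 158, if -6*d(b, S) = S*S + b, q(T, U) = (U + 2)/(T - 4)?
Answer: 529462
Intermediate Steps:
q(T, U) = (2 + U)/(-4 + T)
d(b, S) = -b/6 - S²/6 (d(b, S) = -(S*S + b)/6 = -(S² + b)/6 = -(b + S²)/6 = -b/6 - S²/6)
I(J, m) = (-m/6 - J²/6)²
F(s, y) = y + y*(y + y²)²/36 (F(s, y) = ((y + y²)²/36)*y + y = y*(y + y²)²/36 + y = y + y*(y + y²)²/36)
-91*F(q(-1, -3), -12) - 158 = -91*(-12 + (1/36)*(-12)³*(1 - 12)²) - 158 = -91*(-12 + (1/36)*(-1728)*(-11)²) - 158 = -91*(-12 + (1/36)*(-1728)*121) - 158 = -91*(-12 - 5808) - 158 = -91*(-5820) - 158 = 529620 - 158 = 529462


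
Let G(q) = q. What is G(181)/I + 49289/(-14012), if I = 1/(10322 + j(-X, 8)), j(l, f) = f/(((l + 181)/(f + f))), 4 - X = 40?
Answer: 183258698601/98084 ≈ 1.8684e+6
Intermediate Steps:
X = -36 (X = 4 - 1*40 = 4 - 40 = -36)
j(l, f) = 2*f²/(181 + l) (j(l, f) = f/(((181 + l)/((2*f)))) = f/(((181 + l)*(1/(2*f)))) = f/(((181 + l)/(2*f))) = f*(2*f/(181 + l)) = 2*f²/(181 + l))
I = 217/2240002 (I = 1/(10322 + 2*8²/(181 - 1*(-36))) = 1/(10322 + 2*64/(181 + 36)) = 1/(10322 + 2*64/217) = 1/(10322 + 2*64*(1/217)) = 1/(10322 + 128/217) = 1/(2240002/217) = 217/2240002 ≈ 9.6875e-5)
G(181)/I + 49289/(-14012) = 181/(217/2240002) + 49289/(-14012) = 181*(2240002/217) + 49289*(-1/14012) = 405440362/217 - 49289/14012 = 183258698601/98084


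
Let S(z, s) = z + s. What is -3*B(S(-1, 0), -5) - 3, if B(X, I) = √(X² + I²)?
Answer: -3 - 3*√26 ≈ -18.297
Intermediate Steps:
S(z, s) = s + z
B(X, I) = √(I² + X²)
-3*B(S(-1, 0), -5) - 3 = -3*√((-5)² + (0 - 1)²) - 3 = -3*√(25 + (-1)²) - 3 = -3*√(25 + 1) - 3 = -3*√26 - 3 = -3 - 3*√26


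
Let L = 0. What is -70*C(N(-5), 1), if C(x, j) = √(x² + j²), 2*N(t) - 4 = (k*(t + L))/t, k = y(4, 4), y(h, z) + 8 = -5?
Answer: -35*√85 ≈ -322.68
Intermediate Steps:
y(h, z) = -13 (y(h, z) = -8 - 5 = -13)
k = -13
N(t) = -9/2 (N(t) = 2 + ((-13*(t + 0))/t)/2 = 2 + ((-13*t)/t)/2 = 2 + (½)*(-13) = 2 - 13/2 = -9/2)
C(x, j) = √(j² + x²)
-70*C(N(-5), 1) = -70*√(1² + (-9/2)²) = -70*√(1 + 81/4) = -35*√85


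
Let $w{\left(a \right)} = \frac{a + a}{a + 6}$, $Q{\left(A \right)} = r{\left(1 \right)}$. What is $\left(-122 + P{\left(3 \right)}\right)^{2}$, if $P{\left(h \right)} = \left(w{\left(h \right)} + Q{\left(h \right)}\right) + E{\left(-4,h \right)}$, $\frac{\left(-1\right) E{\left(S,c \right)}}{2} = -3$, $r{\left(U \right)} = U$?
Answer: $\frac{117649}{9} \approx 13072.0$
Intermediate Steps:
$E{\left(S,c \right)} = 6$ ($E{\left(S,c \right)} = \left(-2\right) \left(-3\right) = 6$)
$Q{\left(A \right)} = 1$
$w{\left(a \right)} = \frac{2 a}{6 + a}$
$P{\left(h \right)} = 7 + \frac{2 h}{6 + h}$ ($P{\left(h \right)} = \left(\frac{2 h}{6 + h} + 1\right) + 6 = \left(1 + \frac{2 h}{6 + h}\right) + 6 = 7 + \frac{2 h}{6 + h}$)
$\left(-122 + P{\left(3 \right)}\right)^{2} = \left(-122 + \frac{3 \left(14 + 3 \cdot 3\right)}{6 + 3}\right)^{2} = \left(-122 + \frac{3 \left(14 + 9\right)}{9}\right)^{2} = \left(-122 + 3 \cdot \frac{1}{9} \cdot 23\right)^{2} = \left(-122 + \frac{23}{3}\right)^{2} = \left(- \frac{343}{3}\right)^{2} = \frac{117649}{9}$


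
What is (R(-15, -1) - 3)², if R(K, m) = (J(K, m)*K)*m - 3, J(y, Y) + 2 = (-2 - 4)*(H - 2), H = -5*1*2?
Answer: 1089936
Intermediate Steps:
H = -10 (H = -5*2 = -10)
J(y, Y) = 70 (J(y, Y) = -2 + (-2 - 4)*(-10 - 2) = -2 - 6*(-12) = -2 + 72 = 70)
R(K, m) = -3 + 70*K*m (R(K, m) = (70*K)*m - 3 = 70*K*m - 3 = -3 + 70*K*m)
(R(-15, -1) - 3)² = ((-3 + 70*(-15)*(-1)) - 3)² = ((-3 + 1050) - 3)² = (1047 - 3)² = 1044² = 1089936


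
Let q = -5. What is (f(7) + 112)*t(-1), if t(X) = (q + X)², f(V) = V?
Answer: 4284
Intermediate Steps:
t(X) = (-5 + X)²
(f(7) + 112)*t(-1) = (7 + 112)*(-5 - 1)² = 119*(-6)² = 119*36 = 4284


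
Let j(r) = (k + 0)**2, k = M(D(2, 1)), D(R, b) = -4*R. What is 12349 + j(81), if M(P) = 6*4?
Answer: 12925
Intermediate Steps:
M(P) = 24
k = 24
j(r) = 576 (j(r) = (24 + 0)**2 = 24**2 = 576)
12349 + j(81) = 12349 + 576 = 12925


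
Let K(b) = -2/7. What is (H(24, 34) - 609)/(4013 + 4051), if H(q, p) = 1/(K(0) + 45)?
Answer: -13615/180288 ≈ -0.075518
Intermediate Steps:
K(b) = -2/7 (K(b) = -2*1/7 = -2/7)
H(q, p) = 7/313 (H(q, p) = 1/(-2/7 + 45) = 1/(313/7) = 7/313)
(H(24, 34) - 609)/(4013 + 4051) = (7/313 - 609)/(4013 + 4051) = -190610/313/8064 = -190610/313*1/8064 = -13615/180288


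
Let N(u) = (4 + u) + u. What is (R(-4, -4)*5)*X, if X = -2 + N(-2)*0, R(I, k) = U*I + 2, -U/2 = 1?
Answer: -100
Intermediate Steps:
N(u) = 4 + 2*u
U = -2 (U = -2*1 = -2)
R(I, k) = 2 - 2*I (R(I, k) = -2*I + 2 = 2 - 2*I)
X = -2 (X = -2 + (4 + 2*(-2))*0 = -2 + (4 - 4)*0 = -2 + 0*0 = -2 + 0 = -2)
(R(-4, -4)*5)*X = ((2 - 2*(-4))*5)*(-2) = ((2 + 8)*5)*(-2) = (10*5)*(-2) = 50*(-2) = -100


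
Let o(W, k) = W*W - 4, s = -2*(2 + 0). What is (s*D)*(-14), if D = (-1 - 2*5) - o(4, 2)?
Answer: -1288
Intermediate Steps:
s = -4 (s = -2*2 = -4)
o(W, k) = -4 + W**2 (o(W, k) = W**2 - 4 = -4 + W**2)
D = -23 (D = (-1 - 2*5) - (-4 + 4**2) = (-1 - 10) - (-4 + 16) = -11 - 1*12 = -11 - 12 = -23)
(s*D)*(-14) = -4*(-23)*(-14) = 92*(-14) = -1288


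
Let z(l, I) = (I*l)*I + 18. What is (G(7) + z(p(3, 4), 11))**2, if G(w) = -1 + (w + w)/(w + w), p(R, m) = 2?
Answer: 67600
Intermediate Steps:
z(l, I) = 18 + l*I**2 (z(l, I) = l*I**2 + 18 = 18 + l*I**2)
G(w) = 0 (G(w) = -1 + (2*w)/((2*w)) = -1 + (2*w)*(1/(2*w)) = -1 + 1 = 0)
(G(7) + z(p(3, 4), 11))**2 = (0 + (18 + 2*11**2))**2 = (0 + (18 + 2*121))**2 = (0 + (18 + 242))**2 = (0 + 260)**2 = 260**2 = 67600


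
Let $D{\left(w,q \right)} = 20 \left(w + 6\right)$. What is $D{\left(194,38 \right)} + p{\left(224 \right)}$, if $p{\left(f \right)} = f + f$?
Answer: $4448$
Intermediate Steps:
$D{\left(w,q \right)} = 120 + 20 w$ ($D{\left(w,q \right)} = 20 \left(6 + w\right) = 120 + 20 w$)
$p{\left(f \right)} = 2 f$
$D{\left(194,38 \right)} + p{\left(224 \right)} = \left(120 + 20 \cdot 194\right) + 2 \cdot 224 = \left(120 + 3880\right) + 448 = 4000 + 448 = 4448$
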